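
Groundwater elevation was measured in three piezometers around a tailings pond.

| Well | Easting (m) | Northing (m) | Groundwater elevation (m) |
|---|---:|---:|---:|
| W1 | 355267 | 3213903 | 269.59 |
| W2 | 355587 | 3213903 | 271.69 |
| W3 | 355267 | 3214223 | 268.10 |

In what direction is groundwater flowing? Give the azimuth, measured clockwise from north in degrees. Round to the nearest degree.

305°

∂h/∂x = (271.69 − 269.59) / (355587 − 355267) = +0.006563
∂h/∂y = (268.10 − 269.59) / (3214223 − 3213903) = -0.004656
Flow direction (−∇h) has components (-0.006563 E, +0.004656 N).
Azimuth = atan2(E, N) = atan2(-0.006563, +0.004656) = 305.4° ≈ 305°.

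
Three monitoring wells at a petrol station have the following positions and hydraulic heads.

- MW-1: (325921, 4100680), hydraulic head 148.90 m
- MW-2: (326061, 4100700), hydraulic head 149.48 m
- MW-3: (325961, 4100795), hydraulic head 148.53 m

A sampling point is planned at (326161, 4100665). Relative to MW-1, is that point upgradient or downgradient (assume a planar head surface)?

Taking MW-1 as reference: MW-2−MW-1 = (140, 20, +0.58); MW-3−MW-1 = (40, 115, -0.37).
Determinant of the coordinate differences = 140·115 − 40·20 = 15300.
∂h/∂x = [(+0.58)·115 − (-0.37)·20] / 15300 = +0.004843
∂h/∂y = [140·(-0.37) − 40·(+0.58)] / 15300 = -0.004902
Head at (326161, 4100665) = 148.90 + (+0.004843)·(240) + (-0.004902)·(-15) = 150.14 m.
That is higher than the 148.90 m at MW-1, so the point is upgradient.

upgradient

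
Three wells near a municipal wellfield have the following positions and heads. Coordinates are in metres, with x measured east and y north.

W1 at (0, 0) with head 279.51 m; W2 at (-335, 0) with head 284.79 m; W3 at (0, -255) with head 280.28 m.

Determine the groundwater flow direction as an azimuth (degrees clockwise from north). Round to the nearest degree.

079°

∂h/∂x = (284.79 − 279.51) / (-335 − 0) = -0.01576
∂h/∂y = (280.28 − 279.51) / (-255 − 0) = -0.003020
Flow direction (−∇h) has components (+0.01576 E, +0.003020 N).
Azimuth = atan2(E, N) = atan2(+0.01576, +0.003020) = 79.2° ≈ 079°.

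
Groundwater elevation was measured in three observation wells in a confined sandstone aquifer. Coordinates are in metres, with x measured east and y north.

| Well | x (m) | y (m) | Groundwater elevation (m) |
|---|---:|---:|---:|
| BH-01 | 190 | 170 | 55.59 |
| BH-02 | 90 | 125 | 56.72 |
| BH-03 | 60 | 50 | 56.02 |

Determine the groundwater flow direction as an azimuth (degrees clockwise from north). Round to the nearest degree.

132°

With h = a·x + b·y + c and BH-01 as origin, the differences give:
  (-100)·a + (-45)·b = +1.13
  (-130)·a + (-120)·b = +0.43
Eliminate b (×(-120) and ×(-45), subtract): 6150·a = -116.250 → a = ∂h/∂x = -0.01890
Back-substitute: b = ∂h/∂y = +0.01689.
Flow direction (−∇h) has components (+0.01890 E, -0.01689 N).
Azimuth = atan2(E, N) = atan2(+0.01890, -0.01689) = 131.8° ≈ 132°.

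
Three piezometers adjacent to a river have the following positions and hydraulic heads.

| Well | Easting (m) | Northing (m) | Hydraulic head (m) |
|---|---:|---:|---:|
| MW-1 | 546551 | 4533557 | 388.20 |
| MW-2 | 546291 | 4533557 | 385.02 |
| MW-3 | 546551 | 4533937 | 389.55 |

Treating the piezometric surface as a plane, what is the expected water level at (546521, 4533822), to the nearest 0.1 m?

∂h/∂x = (385.02 − 388.20) / (546291 − 546551) = +0.01223
∂h/∂y = (389.55 − 388.20) / (4533937 − 4533557) = +0.003553
h(546521, 4533822) = 388.20 + (+0.01223)·(-30) + (+0.003553)·(265) = 388.20 -0.367 +0.941 = 388.775 m.

388.8 m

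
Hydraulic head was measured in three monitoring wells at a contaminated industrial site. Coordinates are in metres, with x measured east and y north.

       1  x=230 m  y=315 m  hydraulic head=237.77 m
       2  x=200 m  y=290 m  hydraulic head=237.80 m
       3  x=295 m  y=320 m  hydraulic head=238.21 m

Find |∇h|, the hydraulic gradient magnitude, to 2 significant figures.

Differences from 1: to 2 (Δx, Δy, Δh) = (-30, -25, +0.03); to 3 = (65, 5, +0.44).
Solve a·Δx + b·Δy = Δh: det = (-30)·5 − 65·(-25) = 1475.
∂h/∂x = [(+0.03)·5 − (+0.44)·(-25)] / 1475 = +0.007559
∂h/∂y = [(-30)·(+0.44) − 65·(+0.03)] / 1475 = -0.01027
|∇h| = √(0.007559² + -0.01027²) = 0.01275

0.013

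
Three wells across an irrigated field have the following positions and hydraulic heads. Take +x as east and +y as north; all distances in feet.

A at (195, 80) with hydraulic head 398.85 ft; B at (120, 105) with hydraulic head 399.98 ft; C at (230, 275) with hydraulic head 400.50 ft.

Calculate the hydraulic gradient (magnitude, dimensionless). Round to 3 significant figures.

Three-point gradient (reference A): Δ to B = (-75, 25, +1.13), Δ to C = (35, 195, +1.65).
∂h/∂x = -0.01155, ∂h/∂y = +0.01054 (det = -15500).
|∇h| = √(-0.01155² + 0.01054²) = 0.01564

0.0156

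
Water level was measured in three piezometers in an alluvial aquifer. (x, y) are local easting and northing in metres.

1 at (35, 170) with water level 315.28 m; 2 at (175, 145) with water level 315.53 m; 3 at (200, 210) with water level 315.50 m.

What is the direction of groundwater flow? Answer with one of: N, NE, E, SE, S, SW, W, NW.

With h = a·x + b·y + c and 1 as origin, the differences give:
  140·a + (-25)·b = +0.25
  165·a + 40·b = +0.22
Eliminate b (×40 and ×(-25), subtract): 9725·a = 15.500 → a = ∂h/∂x = +0.001594
Back-substitute: b = ∂h/∂y = -0.001075.
Flow = −∇h = (-0.001594 east, +0.001075 north), which points northwest.

NW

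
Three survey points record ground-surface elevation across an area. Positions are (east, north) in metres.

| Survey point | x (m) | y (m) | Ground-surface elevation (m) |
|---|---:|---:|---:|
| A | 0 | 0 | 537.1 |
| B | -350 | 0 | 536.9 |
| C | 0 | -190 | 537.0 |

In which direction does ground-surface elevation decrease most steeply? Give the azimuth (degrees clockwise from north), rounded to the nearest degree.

227°

∂z/∂x = (536.9 − 537.1) / (-350 − 0) = +0.0005714
∂z/∂y = (537.0 − 537.1) / (-190 − 0) = +0.0005263
Steepest decrease is along −∇f: components (-0.0005714 E, -0.0005263 N).
Azimuth = atan2(-0.0005714, -0.0005263) = 227.4° ≈ 227°.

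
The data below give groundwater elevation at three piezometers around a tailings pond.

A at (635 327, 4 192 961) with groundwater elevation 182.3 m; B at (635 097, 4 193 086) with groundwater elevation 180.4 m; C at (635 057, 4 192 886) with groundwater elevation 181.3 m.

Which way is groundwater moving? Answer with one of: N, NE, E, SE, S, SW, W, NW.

NW

Differences from A: to B (Δx, Δy, Δh) = (-230, 125, -1.9); to C = (-270, -75, -1.0).
Solve a·Δx + b·Δy = Δh: det = (-230)·(-75) − (-270)·125 = 51000.
∂h/∂x = [(-1.9)·(-75) − (-1.0)·125] / 51000 = +0.005245
∂h/∂y = [(-230)·(-1.0) − (-270)·(-1.9)] / 51000 = -0.005549
Flow = −∇h = (-0.005245 east, +0.005549 north), which points northwest.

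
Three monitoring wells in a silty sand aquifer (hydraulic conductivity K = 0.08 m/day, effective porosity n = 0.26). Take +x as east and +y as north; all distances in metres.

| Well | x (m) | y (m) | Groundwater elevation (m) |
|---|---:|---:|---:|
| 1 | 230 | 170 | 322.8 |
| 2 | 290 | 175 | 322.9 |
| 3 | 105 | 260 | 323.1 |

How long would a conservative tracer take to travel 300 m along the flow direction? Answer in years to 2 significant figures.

510 years

Differences from 1: to 2 (Δx, Δy, Δh) = (60, 5, +0.1); to 3 = (-125, 90, +0.3).
Determinant of the coordinate differences = 60·90 − (-125)·5 = 6025.
∂h/∂x = [(+0.1)·90 − (+0.3)·5] / 6025 = +0.001245
∂h/∂y = [60·(+0.3) − (-125)·(+0.1)] / 6025 = +0.005062
|∇h| = √(0.001245² + 0.005062²) = 0.005213
Seepage velocity v = K·i/n = 0.08 × 0.005213 / 0.26 = 0.001604 m/day.
t = 300 / 0.001604 = 1.87e+05 days = 512 years.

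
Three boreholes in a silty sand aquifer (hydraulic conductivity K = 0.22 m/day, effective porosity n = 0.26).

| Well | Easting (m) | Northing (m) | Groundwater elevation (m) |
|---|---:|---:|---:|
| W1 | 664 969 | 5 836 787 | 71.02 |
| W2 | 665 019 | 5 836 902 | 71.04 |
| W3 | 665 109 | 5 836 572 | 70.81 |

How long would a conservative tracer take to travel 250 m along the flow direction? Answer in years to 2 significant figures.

Differences from W1: to W2 (Δx, Δy, Δh) = (50, 115, +0.02); to W3 = (140, -215, -0.21).
Determinant of the coordinate differences = 50·(-215) − 140·115 = -26850.
∂h/∂x = [(+0.02)·(-215) − (-0.21)·115] / -26850 = -0.0007393
∂h/∂y = [50·(-0.21) − 140·(+0.02)] / -26850 = +0.0004953
|∇h| = √(-0.0007393² + 0.0004953²) = 0.0008899
Seepage velocity v = K·i/n = 0.22 × 0.0008899 / 0.26 = 0.000753 m/day.
t = 250 / 0.000753 = 3.32e+05 days = 909 years.

910 years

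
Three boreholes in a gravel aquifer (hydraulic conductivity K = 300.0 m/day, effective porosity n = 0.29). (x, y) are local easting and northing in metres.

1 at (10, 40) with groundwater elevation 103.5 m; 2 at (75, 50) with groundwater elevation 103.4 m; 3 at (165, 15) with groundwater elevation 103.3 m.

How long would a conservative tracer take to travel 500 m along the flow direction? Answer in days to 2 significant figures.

300 days

Taking 1 as reference: 2−1 = (65, 10, -0.1); 3−1 = (155, -25, -0.2).
Solve a·Δx + b·Δy = Δh: det = 65·(-25) − 155·10 = -3175.
∂h/∂x = [(-0.1)·(-25) − (-0.2)·10] / -3175 = -0.001417
∂h/∂y = [65·(-0.2) − 155·(-0.1)] / -3175 = -0.0007874
|∇h| = √(-0.001417² + -0.0007874²) = 0.001621
Seepage velocity v = K·i/n = 300.0 × 0.001621 / 0.29 = 1.677 m/day.
t = 500 / 1.677 = 298.2 days.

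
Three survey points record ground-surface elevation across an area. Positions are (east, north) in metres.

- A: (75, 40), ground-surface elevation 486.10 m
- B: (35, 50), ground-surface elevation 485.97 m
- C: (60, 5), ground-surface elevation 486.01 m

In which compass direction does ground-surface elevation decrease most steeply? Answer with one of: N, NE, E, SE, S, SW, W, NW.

W

With z = a·x + b·y + c and A as origin, the differences give:
  (-40)·a + 10·b = -0.13
  (-15)·a + (-35)·b = -0.09
Eliminate b (×(-35) and ×10, subtract): 1550·a = 5.450 → a = ∂z/∂x = +0.003516
Back-substitute: b = ∂z/∂y = +0.001065.
Steepest decrease is along −∇f = (-0.003516 E, -0.001065 N) → west.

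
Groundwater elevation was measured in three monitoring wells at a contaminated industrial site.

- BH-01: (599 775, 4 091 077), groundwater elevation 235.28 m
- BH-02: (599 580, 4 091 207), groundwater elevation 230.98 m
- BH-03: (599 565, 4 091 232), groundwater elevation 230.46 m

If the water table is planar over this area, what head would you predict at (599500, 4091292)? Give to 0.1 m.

Three-point gradient (reference BH-01): Δ to BH-02 = (-195, 130, -4.30), Δ to BH-03 = (-210, 155, -4.82).
∂h/∂x = +0.01364, ∂h/∂y = -0.01262 (det = -2925).
h(599500, 4091292) = 235.28 + (+0.01364)·(-275) + (-0.01262)·(215) = 235.28 -3.751 -2.712 = 228.816 m.

228.8 m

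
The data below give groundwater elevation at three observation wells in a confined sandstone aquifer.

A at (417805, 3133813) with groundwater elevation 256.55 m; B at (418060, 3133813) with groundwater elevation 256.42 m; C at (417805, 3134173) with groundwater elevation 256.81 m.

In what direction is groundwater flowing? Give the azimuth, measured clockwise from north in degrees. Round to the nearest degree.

∂h/∂x = (256.42 − 256.55) / (418060 − 417805) = -0.0005098
∂h/∂y = (256.81 − 256.55) / (3134173 − 3133813) = +0.0007222
Flow direction (−∇h) has components (+0.0005098 E, -0.0007222 N).
Azimuth = atan2(E, N) = atan2(+0.0005098, -0.0007222) = 144.8° ≈ 145°.

145°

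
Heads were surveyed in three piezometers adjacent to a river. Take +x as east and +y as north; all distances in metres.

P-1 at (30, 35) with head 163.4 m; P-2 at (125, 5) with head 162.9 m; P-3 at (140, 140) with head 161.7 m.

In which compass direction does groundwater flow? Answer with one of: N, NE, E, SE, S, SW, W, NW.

Differences from P-1: to P-2 (Δx, Δy, Δh) = (95, -30, -0.5); to P-3 = (110, 105, -1.7).
Determinant of the coordinate differences = 95·105 − 110·(-30) = 13275.
∂h/∂x = [(-0.5)·105 − (-1.7)·(-30)] / 13275 = -0.007797
∂h/∂y = [95·(-1.7) − 110·(-0.5)] / 13275 = -0.008023
Flow = −∇h = (+0.007797 east, +0.008023 north), which points northeast.

NE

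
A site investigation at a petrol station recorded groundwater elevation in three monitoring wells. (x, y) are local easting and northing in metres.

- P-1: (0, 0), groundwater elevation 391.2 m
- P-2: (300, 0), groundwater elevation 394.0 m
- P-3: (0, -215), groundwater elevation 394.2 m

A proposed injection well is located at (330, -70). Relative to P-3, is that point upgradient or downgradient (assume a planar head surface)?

upgradient

∂h/∂x = (394.0 − 391.2) / (300 − 0) = +0.009333
∂h/∂y = (394.2 − 391.2) / (-215 − 0) = -0.01395
Head at (330, -70) = 391.2 + (+0.009333)·(330) + (-0.01395)·(-70) = 395.26 m.
That is higher than the 394.2 m at P-3, so the point is upgradient.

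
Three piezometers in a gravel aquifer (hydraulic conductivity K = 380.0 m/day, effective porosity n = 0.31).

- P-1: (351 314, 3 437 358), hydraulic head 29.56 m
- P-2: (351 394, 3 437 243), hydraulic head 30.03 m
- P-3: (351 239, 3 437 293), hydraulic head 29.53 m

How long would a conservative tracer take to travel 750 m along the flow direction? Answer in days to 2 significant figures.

180 days

Differences from P-1: to P-2 (Δx, Δy, Δh) = (80, -115, +0.47); to P-3 = (-75, -65, -0.03).
Determinant of the coordinate differences = 80·(-65) − (-75)·(-115) = -13825.
∂h/∂x = [(+0.47)·(-65) − (-0.03)·(-115)] / -13825 = +0.002459
∂h/∂y = [80·(-0.03) − (-75)·(+0.47)] / -13825 = -0.002376
|∇h| = √(0.002459² + -0.002376²) = 0.003419
Seepage velocity v = K·i/n = 380.0 × 0.003419 / 0.31 = 4.191 m/day.
t = 750 / 4.191 = 179 days.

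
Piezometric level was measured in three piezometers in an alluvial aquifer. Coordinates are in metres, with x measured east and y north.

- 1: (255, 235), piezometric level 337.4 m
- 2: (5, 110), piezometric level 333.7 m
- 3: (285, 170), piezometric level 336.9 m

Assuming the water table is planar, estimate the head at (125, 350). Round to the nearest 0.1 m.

With h = a·x + b·y + c and 1 as origin, the differences give:
  (-250)·a + (-125)·b = -3.7
  30·a + (-65)·b = -0.5
Eliminate b (×(-65) and ×(-125), subtract): 20000·a = 178.00 → a = ∂h/∂x = +0.008900
Back-substitute: b = ∂h/∂y = +0.01180.
h(125, 350) = 337.4 + (+0.008900)·(-130) + (+0.01180)·(115) = 337.4 -1.157 +1.357 = 337.600 m.

337.6 m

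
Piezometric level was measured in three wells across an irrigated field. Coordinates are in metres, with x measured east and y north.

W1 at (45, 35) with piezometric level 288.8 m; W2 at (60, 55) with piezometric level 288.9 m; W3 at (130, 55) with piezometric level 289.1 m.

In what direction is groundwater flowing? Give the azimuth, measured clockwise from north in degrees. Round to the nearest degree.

Differences from W1: to W2 (Δx, Δy, Δh) = (15, 20, +0.1); to W3 = (85, 20, +0.3).
Determinant of the coordinate differences = 15·20 − 85·20 = -1400.
∂h/∂x = [(+0.1)·20 − (+0.3)·20] / -1400 = +0.002857
∂h/∂y = [15·(+0.3) − 85·(+0.1)] / -1400 = +0.002857
Flow direction (−∇h) has components (-0.002857 E, -0.002857 N).
Azimuth = atan2(E, N) = atan2(-0.002857, -0.002857) = 225.0° ≈ 225°.

225°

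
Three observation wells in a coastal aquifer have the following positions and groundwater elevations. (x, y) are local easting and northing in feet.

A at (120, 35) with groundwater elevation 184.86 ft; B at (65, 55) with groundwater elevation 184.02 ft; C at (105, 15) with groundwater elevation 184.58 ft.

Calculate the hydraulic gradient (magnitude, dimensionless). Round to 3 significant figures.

0.0161

Differences from A: to B (Δx, Δy, Δh) = (-55, 20, -0.84); to C = (-15, -20, -0.28).
Solve a·Δx + b·Δy = Δh: det = (-55)·(-20) − (-15)·20 = 1400.
∂h/∂x = [(-0.84)·(-20) − (-0.28)·20] / 1400 = +0.01600
∂h/∂y = [(-55)·(-0.28) − (-15)·(-0.84)] / 1400 = +0.002000
|∇h| = √(0.01600² + 0.002000²) = 0.01612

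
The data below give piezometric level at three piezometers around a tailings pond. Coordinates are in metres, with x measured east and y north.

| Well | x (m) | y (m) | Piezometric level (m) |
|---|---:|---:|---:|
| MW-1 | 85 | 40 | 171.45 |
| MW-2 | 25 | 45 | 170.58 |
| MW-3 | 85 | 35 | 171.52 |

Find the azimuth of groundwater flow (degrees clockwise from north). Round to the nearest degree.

Taking MW-1 as reference: MW-2−MW-1 = (-60, 5, -0.87); MW-3−MW-1 = (0, -5, +0.07).
Solve a·Δx + b·Δy = Δh: det = (-60)·(-5) − 0·5 = 300.
∂h/∂x = [(-0.87)·(-5) − (+0.07)·5] / 300 = +0.01333
∂h/∂y = [(-60)·(+0.07) − 0·(-0.87)] / 300 = -0.01400
Flow direction (−∇h) has components (-0.01333 E, +0.01400 N).
Azimuth = atan2(E, N) = atan2(-0.01333, +0.01400) = 316.4° ≈ 316°.

316°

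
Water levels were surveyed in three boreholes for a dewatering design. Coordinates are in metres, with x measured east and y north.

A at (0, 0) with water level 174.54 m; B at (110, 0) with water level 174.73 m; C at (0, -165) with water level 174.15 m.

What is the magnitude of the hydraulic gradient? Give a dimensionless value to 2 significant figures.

0.0029

∂h/∂x = (174.73 − 174.54) / (110 − 0) = +0.001727
∂h/∂y = (174.15 − 174.54) / (-165 − 0) = +0.002364
|∇h| = √(0.001727² + 0.002364²) = 0.002928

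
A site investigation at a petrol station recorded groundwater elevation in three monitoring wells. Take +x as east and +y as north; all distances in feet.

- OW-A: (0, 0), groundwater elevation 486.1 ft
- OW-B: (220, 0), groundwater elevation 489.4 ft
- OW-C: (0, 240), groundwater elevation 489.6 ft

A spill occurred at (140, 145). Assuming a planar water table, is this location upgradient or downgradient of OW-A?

∂h/∂x = (489.4 − 486.1) / (220 − 0) = +0.01500
∂h/∂y = (489.6 − 486.1) / (240 − 0) = +0.01458
Head at (140, 145) = 486.1 + (+0.01500)·(140) + (+0.01458)·(145) = 490.31 ft.
That is higher than the 486.1 ft at OW-A, so the point is upgradient.

upgradient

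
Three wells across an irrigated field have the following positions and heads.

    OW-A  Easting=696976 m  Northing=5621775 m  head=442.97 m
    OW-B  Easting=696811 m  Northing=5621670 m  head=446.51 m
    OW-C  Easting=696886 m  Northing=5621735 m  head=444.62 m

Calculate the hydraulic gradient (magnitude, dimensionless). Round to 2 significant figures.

With h = a·x + b·y + c and OW-A as origin, the differences give:
  (-165)·a + (-105)·b = +3.54
  (-90)·a + (-40)·b = +1.65
Eliminate b (×(-40) and ×(-105), subtract): -2850·a = 31.650 → a = ∂h/∂x = -0.01111
Back-substitute: b = ∂h/∂y = -0.01626.
|∇h| = √(-0.01111² + -0.01626²) = 0.01969

0.020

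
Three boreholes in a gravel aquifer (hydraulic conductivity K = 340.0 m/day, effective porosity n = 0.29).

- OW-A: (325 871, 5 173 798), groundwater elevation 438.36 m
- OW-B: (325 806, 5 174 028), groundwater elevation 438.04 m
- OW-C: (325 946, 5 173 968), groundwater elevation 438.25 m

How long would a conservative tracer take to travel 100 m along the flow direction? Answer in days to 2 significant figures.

57 days

Taking OW-A as reference: OW-B−OW-A = (-65, 230, -0.32); OW-C−OW-A = (75, 170, -0.11).
Determinant of the coordinate differences = (-65)·170 − 75·230 = -28300.
∂h/∂x = [(-0.32)·170 − (-0.11)·230] / -28300 = +0.001028
∂h/∂y = [(-65)·(-0.11) − 75·(-0.32)] / -28300 = -0.001101
|∇h| = √(0.001028² + -0.001101²) = 0.001506
Seepage velocity v = K·i/n = 340.0 × 0.001506 / 0.29 = 1.766 m/day.
t = 100 / 1.766 = 56.63 days.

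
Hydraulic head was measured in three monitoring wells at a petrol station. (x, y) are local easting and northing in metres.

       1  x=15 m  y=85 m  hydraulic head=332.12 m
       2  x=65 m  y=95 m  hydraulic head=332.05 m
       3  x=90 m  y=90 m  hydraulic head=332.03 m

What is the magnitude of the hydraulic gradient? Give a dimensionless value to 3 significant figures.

0.00186

Taking 1 as reference: 2−1 = (50, 10, -0.07); 3−1 = (75, 5, -0.09).
Solve a·Δx + b·Δy = Δh: det = 50·5 − 75·10 = -500.
∂h/∂x = [(-0.07)·5 − (-0.09)·10] / -500 = -0.001100
∂h/∂y = [50·(-0.09) − 75·(-0.07)] / -500 = -0.001500
|∇h| = √(-0.001100² + -0.001500²) = 0.00186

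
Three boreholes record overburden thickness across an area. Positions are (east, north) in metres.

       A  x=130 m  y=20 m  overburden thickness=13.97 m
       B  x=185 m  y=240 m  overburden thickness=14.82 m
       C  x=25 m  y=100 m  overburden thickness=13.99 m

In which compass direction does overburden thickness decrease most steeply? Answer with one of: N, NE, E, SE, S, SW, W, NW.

Three-point gradient (reference A): Δ to B = (55, 220, +0.85), Δ to C = (-105, 80, +0.02).
∂d/∂x = +0.002313, ∂d/∂y = +0.003285 (det = 27500).
Steepest decrease is along −∇f = (-0.002313 E, -0.003285 N) → southwest.

SW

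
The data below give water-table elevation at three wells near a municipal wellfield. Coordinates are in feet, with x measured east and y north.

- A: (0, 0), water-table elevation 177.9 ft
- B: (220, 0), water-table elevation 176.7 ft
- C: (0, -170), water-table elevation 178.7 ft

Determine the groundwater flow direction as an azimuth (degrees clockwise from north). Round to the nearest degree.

∂h/∂x = (176.7 − 177.9) / (220 − 0) = -0.005455
∂h/∂y = (178.7 − 177.9) / (-170 − 0) = -0.004706
Flow direction (−∇h) has components (+0.005455 E, +0.004706 N).
Azimuth = atan2(E, N) = atan2(+0.005455, +0.004706) = 49.2° ≈ 049°.

049°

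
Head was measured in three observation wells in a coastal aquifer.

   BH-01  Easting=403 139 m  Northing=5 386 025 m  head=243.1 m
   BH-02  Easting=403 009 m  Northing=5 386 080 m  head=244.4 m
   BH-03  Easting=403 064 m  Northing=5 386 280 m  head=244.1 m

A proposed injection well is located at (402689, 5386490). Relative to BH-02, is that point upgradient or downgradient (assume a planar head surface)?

upgradient

Differences from BH-01: to BH-02 (Δx, Δy, Δh) = (-130, 55, +1.3); to BH-03 = (-75, 255, +1.0).
Solve a·Δx + b·Δy = Δh: det = (-130)·255 − (-75)·55 = -29025.
∂h/∂x = [(+1.3)·255 − (+1.0)·55] / -29025 = -0.009526
∂h/∂y = [(-130)·(+1.0) − (-75)·(+1.3)] / -29025 = +0.001120
Head at (402689, 5386490) = 243.1 + (-0.009526)·(-450) + (+0.001120)·(465) = 247.91 m.
That is higher than the 244.4 m at BH-02, so the point is upgradient.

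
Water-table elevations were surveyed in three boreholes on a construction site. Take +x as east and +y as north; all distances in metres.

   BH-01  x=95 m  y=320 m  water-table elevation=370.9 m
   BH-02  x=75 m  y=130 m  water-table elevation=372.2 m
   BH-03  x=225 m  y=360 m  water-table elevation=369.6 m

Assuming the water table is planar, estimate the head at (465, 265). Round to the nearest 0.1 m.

Taking BH-01 as reference: BH-02−BH-01 = (-20, -190, +1.3); BH-03−BH-01 = (130, 40, -1.3).
Determinant of the coordinate differences = (-20)·40 − 130·(-190) = 23900.
∂h/∂x = [(+1.3)·40 − (-1.3)·(-190)] / 23900 = -0.008159
∂h/∂y = [(-20)·(-1.3) − 130·(+1.3)] / 23900 = -0.005983
h(465, 265) = 370.9 + (-0.008159)·(370) + (-0.005983)·(-55) = 370.9 -3.019 +0.329 = 368.210 m.

368.2 m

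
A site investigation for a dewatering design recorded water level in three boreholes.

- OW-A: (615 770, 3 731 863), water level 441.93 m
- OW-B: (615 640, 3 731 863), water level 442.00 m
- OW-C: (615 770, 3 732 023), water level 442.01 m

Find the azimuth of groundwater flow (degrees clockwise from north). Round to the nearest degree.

∂h/∂x = (442.00 − 441.93) / (615640 − 615770) = -0.0005385
∂h/∂y = (442.01 − 441.93) / (3732023 − 3731863) = +0.0005000
Flow direction (−∇h) has components (+0.0005385 E, -0.0005000 N).
Azimuth = atan2(E, N) = atan2(+0.0005385, -0.0005000) = 132.9° ≈ 133°.

133°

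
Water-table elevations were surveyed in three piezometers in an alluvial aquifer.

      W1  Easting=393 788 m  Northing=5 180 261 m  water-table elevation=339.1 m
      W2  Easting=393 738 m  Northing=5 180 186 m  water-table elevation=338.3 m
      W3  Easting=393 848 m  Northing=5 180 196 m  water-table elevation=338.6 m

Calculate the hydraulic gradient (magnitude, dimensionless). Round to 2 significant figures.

0.0096

Differences from W1: to W2 (Δx, Δy, Δh) = (-50, -75, -0.8); to W3 = (60, -65, -0.5).
Solve a·Δx + b·Δy = Δh: det = (-50)·(-65) − 60·(-75) = 7750.
∂h/∂x = [(-0.8)·(-65) − (-0.5)·(-75)] / 7750 = +0.001871
∂h/∂y = [(-50)·(-0.5) − 60·(-0.8)] / 7750 = +0.009419
|∇h| = √(0.001871² + 0.009419²) = 0.009603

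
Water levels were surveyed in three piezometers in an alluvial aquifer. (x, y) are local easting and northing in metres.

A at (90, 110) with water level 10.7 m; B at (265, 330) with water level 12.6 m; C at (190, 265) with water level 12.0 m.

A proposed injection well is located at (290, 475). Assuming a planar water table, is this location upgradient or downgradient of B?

upgradient

Differences from A: to B (Δx, Δy, Δh) = (175, 220, +1.9); to C = (100, 155, +1.3).
Solve a·Δx + b·Δy = Δh: det = 175·155 − 100·220 = 5125.
∂h/∂x = [(+1.9)·155 − (+1.3)·220] / 5125 = +0.001659
∂h/∂y = [175·(+1.3) − 100·(+1.9)] / 5125 = +0.007317
Head at (290, 475) = 10.7 + (+0.001659)·(200) + (+0.007317)·(365) = 13.70 m.
That is higher than the 12.6 m at B, so the point is upgradient.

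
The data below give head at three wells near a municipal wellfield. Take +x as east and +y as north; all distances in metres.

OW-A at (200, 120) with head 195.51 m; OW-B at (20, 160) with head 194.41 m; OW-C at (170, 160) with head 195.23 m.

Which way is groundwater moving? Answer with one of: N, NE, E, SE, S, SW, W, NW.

NW

With h = a·x + b·y + c and OW-A as origin, the differences give:
  (-180)·a + 40·b = -1.10
  (-30)·a + 40·b = -0.28
Eliminate b (×40 and ×40, subtract): -6000·a = -32.800 → a = ∂h/∂x = +0.005467
Back-substitute: b = ∂h/∂y = -0.002900.
Flow = −∇h = (-0.005467 east, +0.002900 north), which points northwest.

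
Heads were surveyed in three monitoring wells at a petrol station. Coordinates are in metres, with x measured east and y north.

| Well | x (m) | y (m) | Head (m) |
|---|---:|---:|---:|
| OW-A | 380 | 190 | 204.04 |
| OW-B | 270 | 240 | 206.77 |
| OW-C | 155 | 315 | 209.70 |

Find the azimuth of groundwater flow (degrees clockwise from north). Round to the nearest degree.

Taking OW-A as reference: OW-B−OW-A = (-110, 50, +2.73); OW-C−OW-A = (-225, 125, +5.66).
Solve a·Δx + b·Δy = Δh: det = (-110)·125 − (-225)·50 = -2500.
∂h/∂x = [(+2.73)·125 − (+5.66)·50] / -2500 = -0.02330
∂h/∂y = [(-110)·(+5.66) − (-225)·(+2.73)] / -2500 = +0.003340
Flow direction (−∇h) has components (+0.02330 E, -0.003340 N).
Azimuth = atan2(E, N) = atan2(+0.02330, -0.003340) = 98.2° ≈ 098°.

098°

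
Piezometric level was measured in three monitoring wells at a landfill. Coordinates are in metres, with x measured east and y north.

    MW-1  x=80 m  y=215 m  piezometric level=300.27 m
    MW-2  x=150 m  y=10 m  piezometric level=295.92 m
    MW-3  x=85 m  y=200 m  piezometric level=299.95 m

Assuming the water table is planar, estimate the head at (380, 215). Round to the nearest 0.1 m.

Differences from MW-1: to MW-2 (Δx, Δy, Δh) = (70, -205, -4.35); to MW-3 = (5, -15, -0.32).
Solve a·Δx + b·Δy = Δh: det = 70·(-15) − 5·(-205) = -25.
∂h/∂x = [(-4.35)·(-15) − (-0.32)·(-205)] / -25 = +0.01400
∂h/∂y = [70·(-0.32) − 5·(-4.35)] / -25 = +0.02600
h(380, 215) = 300.27 + (+0.01400)·(300) + (+0.02600)·(0) = 300.27 +4.200 +0.000 = 304.470 m.

304.5 m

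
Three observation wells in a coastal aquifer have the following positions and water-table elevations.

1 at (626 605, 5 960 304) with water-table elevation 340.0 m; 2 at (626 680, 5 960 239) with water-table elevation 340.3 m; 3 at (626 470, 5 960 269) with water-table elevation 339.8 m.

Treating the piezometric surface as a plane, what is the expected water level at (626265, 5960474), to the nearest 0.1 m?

338.9 m

Three-point gradient (reference 1): Δ to 2 = (75, -65, +0.3), Δ to 3 = (-135, -35, -0.2).
∂h/∂x = +0.002061, ∂h/∂y = -0.002237 (det = -11400).
h(626265, 5960474) = 340.0 + (+0.002061)·(-340) + (-0.002237)·(170) = 340.0 -0.701 -0.380 = 338.919 m.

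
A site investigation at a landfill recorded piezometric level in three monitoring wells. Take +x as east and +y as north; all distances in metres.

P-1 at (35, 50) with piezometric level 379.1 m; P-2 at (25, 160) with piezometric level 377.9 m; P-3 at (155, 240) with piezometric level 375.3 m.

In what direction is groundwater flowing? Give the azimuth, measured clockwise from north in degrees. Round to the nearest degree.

046°

Taking P-1 as reference: P-2−P-1 = (-10, 110, -1.2); P-3−P-1 = (120, 190, -3.8).
Solve a·Δx + b·Δy = Δh: det = (-10)·190 − 120·110 = -15100.
∂h/∂x = [(-1.2)·190 − (-3.8)·110] / -15100 = -0.01258
∂h/∂y = [(-10)·(-3.8) − 120·(-1.2)] / -15100 = -0.01205
Flow direction (−∇h) has components (+0.01258 E, +0.01205 N).
Azimuth = atan2(E, N) = atan2(+0.01258, +0.01205) = 46.2° ≈ 046°.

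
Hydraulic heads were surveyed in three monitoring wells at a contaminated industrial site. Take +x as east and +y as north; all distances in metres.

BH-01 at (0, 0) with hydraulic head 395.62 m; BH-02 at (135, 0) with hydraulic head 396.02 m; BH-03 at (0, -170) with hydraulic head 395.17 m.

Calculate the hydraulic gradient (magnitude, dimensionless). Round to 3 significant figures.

∂h/∂x = (396.02 − 395.62) / (135 − 0) = +0.002963
∂h/∂y = (395.17 − 395.62) / (-170 − 0) = +0.002647
|∇h| = √(0.002963² + 0.002647²) = 0.003973

0.00397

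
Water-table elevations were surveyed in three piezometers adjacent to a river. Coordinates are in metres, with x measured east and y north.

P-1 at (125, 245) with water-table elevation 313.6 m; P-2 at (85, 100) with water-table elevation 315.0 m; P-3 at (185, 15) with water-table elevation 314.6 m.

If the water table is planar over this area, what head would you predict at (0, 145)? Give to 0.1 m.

With h = a·x + b·y + c and P-1 as origin, the differences give:
  (-40)·a + (-145)·b = +1.4
  60·a + (-230)·b = +1.0
Eliminate b (×(-230) and ×(-145), subtract): 17900·a = -177.00 → a = ∂h/∂x = -0.009888
Back-substitute: b = ∂h/∂y = -0.006927.
h(0, 145) = 313.6 + (-0.009888)·(-125) + (-0.006927)·(-100) = 313.6 +1.236 +0.693 = 315.529 m.

315.5 m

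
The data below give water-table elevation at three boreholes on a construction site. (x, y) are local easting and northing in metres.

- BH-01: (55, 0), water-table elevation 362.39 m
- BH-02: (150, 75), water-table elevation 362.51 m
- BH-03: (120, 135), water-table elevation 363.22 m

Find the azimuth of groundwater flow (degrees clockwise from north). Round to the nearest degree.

With h = a·x + b·y + c and BH-01 as origin, the differences give:
  95·a + 75·b = +0.12
  65·a + 135·b = +0.83
Eliminate b (×135 and ×75, subtract): 7950·a = -46.050 → a = ∂h/∂x = -0.005792
Back-substitute: b = ∂h/∂y = +0.008937.
Flow direction (−∇h) has components (+0.005792 E, -0.008937 N).
Azimuth = atan2(E, N) = atan2(+0.005792, -0.008937) = 147.1° ≈ 147°.

147°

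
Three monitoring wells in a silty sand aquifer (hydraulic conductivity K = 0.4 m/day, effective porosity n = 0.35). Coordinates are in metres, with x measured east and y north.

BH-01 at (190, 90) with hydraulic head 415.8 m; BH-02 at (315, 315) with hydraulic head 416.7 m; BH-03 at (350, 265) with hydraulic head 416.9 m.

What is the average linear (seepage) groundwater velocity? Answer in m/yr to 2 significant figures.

2.7 m/yr

Taking BH-01 as reference: BH-02−BH-01 = (125, 225, +0.9); BH-03−BH-01 = (160, 175, +1.1).
Solve a·Δx + b·Δy = Δh: det = 125·175 − 160·225 = -14125.
∂h/∂x = [(+0.9)·175 − (+1.1)·225] / -14125 = +0.006372
∂h/∂y = [125·(+1.1) − 160·(+0.9)] / -14125 = +0.0004602
|∇h| = √(0.006372² + 0.0004602²) = 0.006389
Seepage velocity v = K·i/n = 0.4 × 0.006389 / 0.35 = 0.007302 m/day = 2.667 m/yr.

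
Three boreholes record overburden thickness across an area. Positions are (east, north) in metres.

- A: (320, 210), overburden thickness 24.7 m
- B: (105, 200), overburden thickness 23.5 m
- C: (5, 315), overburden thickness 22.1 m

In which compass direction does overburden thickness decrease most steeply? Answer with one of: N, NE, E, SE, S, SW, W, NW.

NW

With d = a·x + b·y + c and A as origin, the differences give:
  (-215)·a + (-10)·b = -1.2
  (-315)·a + 105·b = -2.6
Eliminate b (×105 and ×(-10), subtract): -25725·a = -152.00 → a = ∂d/∂x = +0.005909
Back-substitute: b = ∂d/∂y = -0.007036.
Steepest decrease is along −∇f = (-0.005909 E, +0.007036 N) → northwest.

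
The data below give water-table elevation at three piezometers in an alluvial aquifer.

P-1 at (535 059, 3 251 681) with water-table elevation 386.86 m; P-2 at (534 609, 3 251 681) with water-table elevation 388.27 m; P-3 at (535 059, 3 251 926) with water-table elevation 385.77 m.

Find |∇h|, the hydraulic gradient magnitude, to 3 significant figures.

0.00544

∂h/∂x = (388.27 − 386.86) / (534609 − 535059) = -0.003133
∂h/∂y = (385.77 − 386.86) / (3251926 − 3251681) = -0.004449
|∇h| = √(-0.003133² + -0.004449²) = 0.005441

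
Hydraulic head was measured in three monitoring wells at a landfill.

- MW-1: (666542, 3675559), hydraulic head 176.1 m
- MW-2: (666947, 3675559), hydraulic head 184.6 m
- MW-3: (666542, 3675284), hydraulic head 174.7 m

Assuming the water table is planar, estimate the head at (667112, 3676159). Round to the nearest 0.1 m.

∂h/∂x = (184.6 − 176.1) / (666947 − 666542) = +0.02099
∂h/∂y = (174.7 − 176.1) / (3675284 − 3675559) = +0.005091
h(667112, 3676159) = 176.1 + (+0.02099)·(570) + (+0.005091)·(600) = 176.1 +11.963 +3.055 = 191.118 m.

191.1 m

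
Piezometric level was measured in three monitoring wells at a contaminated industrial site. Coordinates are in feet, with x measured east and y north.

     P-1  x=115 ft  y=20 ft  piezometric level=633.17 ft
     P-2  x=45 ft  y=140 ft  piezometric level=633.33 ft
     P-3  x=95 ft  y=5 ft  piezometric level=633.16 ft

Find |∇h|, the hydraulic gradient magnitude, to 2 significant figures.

Differences from P-1: to P-2 (Δx, Δy, Δh) = (-70, 120, +0.16); to P-3 = (-20, -15, -0.01).
Solve a·Δx + b·Δy = Δh: det = (-70)·(-15) − (-20)·120 = 3450.
∂h/∂x = [(+0.16)·(-15) − (-0.01)·120] / 3450 = -0.0003478
∂h/∂y = [(-70)·(-0.01) − (-20)·(+0.16)] / 3450 = +0.001130
|∇h| = √(-0.0003478² + 0.001130²) = 0.001182

0.0012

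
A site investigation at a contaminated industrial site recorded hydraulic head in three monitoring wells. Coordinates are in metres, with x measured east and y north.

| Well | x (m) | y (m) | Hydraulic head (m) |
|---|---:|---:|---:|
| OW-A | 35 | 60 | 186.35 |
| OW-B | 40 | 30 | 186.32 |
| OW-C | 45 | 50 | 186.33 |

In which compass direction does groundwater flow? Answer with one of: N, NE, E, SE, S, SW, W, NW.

Differences from OW-A: to OW-B (Δx, Δy, Δh) = (5, -30, -0.03); to OW-C = (10, -10, -0.02).
Solve a·Δx + b·Δy = Δh: det = 5·(-10) − 10·(-30) = 250.
∂h/∂x = [(-0.03)·(-10) − (-0.02)·(-30)] / 250 = -0.001200
∂h/∂y = [5·(-0.02) − 10·(-0.03)] / 250 = +0.0008000
Flow = −∇h = (+0.001200 east, -0.0008000 north), which points southeast.

SE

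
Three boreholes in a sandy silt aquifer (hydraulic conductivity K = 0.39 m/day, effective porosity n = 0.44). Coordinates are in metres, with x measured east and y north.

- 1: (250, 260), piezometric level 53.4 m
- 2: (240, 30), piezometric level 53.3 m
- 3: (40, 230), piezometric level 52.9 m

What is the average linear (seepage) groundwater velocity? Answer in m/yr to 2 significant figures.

Taking 1 as reference: 2−1 = (-10, -230, -0.1); 3−1 = (-210, -30, -0.5).
Solve a·Δx + b·Δy = Δh: det = (-10)·(-30) − (-210)·(-230) = -48000.
∂h/∂x = [(-0.1)·(-30) − (-0.5)·(-230)] / -48000 = +0.002333
∂h/∂y = [(-10)·(-0.5) − (-210)·(-0.1)] / -48000 = +0.0003333
|∇h| = √(0.002333² + 0.0003333²) = 0.002357
Seepage velocity v = K·i/n = 0.39 × 0.002357 / 0.44 = 0.002089 m/day = 0.763 m/yr.

0.76 m/yr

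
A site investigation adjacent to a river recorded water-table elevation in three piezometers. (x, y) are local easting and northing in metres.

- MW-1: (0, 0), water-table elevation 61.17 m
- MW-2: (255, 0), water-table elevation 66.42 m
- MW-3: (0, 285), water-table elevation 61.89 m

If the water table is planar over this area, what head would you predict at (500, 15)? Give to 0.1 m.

71.5 m

∂h/∂x = (66.42 − 61.17) / (255 − 0) = +0.02059
∂h/∂y = (61.89 − 61.17) / (285 − 0) = +0.002526
h(500, 15) = 61.17 + (+0.02059)·(500) + (+0.002526)·(15) = 61.17 +10.294 +0.038 = 71.502 m.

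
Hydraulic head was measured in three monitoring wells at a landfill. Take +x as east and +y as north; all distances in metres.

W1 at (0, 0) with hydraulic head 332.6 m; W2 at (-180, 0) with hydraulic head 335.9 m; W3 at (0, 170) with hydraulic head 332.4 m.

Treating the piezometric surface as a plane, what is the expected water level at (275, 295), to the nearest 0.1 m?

327.2 m

∂h/∂x = (335.9 − 332.6) / (-180 − 0) = -0.01833
∂h/∂y = (332.4 − 332.6) / (170 − 0) = -0.001176
h(275, 295) = 332.6 + (-0.01833)·(275) + (-0.001176)·(295) = 332.6 -5.042 -0.347 = 327.211 m.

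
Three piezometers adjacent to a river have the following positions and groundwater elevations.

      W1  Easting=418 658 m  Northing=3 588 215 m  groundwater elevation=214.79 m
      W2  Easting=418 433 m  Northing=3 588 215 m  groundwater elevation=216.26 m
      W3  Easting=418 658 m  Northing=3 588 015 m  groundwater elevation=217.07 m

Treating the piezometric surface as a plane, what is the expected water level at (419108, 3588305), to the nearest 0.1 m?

∂h/∂x = (216.26 − 214.79) / (418433 − 418658) = -0.006533
∂h/∂y = (217.07 − 214.79) / (3588015 − 3588215) = -0.01140
h(419108, 3588305) = 214.79 + (-0.006533)·(450) + (-0.01140)·(90) = 214.79 -2.940 -1.026 = 210.824 m.

210.8 m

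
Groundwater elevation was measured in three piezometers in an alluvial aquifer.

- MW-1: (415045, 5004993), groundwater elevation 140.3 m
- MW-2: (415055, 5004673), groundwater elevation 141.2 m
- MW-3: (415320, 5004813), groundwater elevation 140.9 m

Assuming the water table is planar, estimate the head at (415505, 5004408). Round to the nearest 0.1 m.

Taking MW-1 as reference: MW-2−MW-1 = (10, -320, +0.9); MW-3−MW-1 = (275, -180, +0.6).
Determinant of the coordinate differences = 10·(-180) − 275·(-320) = 86200.
∂h/∂x = [(+0.9)·(-180) − (+0.6)·(-320)] / 86200 = +0.0003480
∂h/∂y = [10·(+0.6) − 275·(+0.9)] / 86200 = -0.002802
h(415505, 5004408) = 140.3 + (+0.0003480)·(460) + (-0.002802)·(-585) = 140.3 +0.160 +1.639 = 142.099 m.

142.1 m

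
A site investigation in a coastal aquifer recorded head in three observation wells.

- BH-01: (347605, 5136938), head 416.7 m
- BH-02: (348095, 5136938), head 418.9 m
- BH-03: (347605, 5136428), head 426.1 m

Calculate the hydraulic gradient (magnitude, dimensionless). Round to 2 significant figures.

∂h/∂x = (418.9 − 416.7) / (348095 − 347605) = +0.004490
∂h/∂y = (426.1 − 416.7) / (5136428 − 5136938) = -0.01843
|∇h| = √(0.004490² + -0.01843²) = 0.01897

0.019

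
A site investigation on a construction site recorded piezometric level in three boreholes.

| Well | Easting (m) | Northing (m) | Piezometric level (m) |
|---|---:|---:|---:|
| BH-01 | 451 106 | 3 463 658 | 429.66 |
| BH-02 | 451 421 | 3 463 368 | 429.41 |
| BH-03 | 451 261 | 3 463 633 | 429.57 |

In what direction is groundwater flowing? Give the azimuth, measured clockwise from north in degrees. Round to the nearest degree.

118°

With h = a·x + b·y + c and BH-01 as origin, the differences give:
  315·a + (-290)·b = -0.25
  155·a + (-25)·b = -0.09
Eliminate b (×(-25) and ×(-290), subtract): 37075·a = -19.850 → a = ∂h/∂x = -0.0005354
Back-substitute: b = ∂h/∂y = +0.0002805.
Flow direction (−∇h) has components (+0.0005354 E, -0.0002805 N).
Azimuth = atan2(E, N) = atan2(+0.0005354, -0.0002805) = 117.7° ≈ 118°.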